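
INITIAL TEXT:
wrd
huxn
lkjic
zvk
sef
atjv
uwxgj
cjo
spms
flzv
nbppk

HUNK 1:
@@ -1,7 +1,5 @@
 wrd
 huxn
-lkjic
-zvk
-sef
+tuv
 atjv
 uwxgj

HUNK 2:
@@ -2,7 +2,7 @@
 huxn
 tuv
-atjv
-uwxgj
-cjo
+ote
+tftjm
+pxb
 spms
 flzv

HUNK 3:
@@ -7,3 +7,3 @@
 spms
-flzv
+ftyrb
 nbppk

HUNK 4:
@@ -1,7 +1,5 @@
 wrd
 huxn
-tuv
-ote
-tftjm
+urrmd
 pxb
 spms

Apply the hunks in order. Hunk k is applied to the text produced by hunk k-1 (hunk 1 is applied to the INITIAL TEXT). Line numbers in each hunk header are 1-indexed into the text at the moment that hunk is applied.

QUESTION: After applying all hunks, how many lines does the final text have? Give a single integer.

Hunk 1: at line 1 remove [lkjic,zvk,sef] add [tuv] -> 9 lines: wrd huxn tuv atjv uwxgj cjo spms flzv nbppk
Hunk 2: at line 2 remove [atjv,uwxgj,cjo] add [ote,tftjm,pxb] -> 9 lines: wrd huxn tuv ote tftjm pxb spms flzv nbppk
Hunk 3: at line 7 remove [flzv] add [ftyrb] -> 9 lines: wrd huxn tuv ote tftjm pxb spms ftyrb nbppk
Hunk 4: at line 1 remove [tuv,ote,tftjm] add [urrmd] -> 7 lines: wrd huxn urrmd pxb spms ftyrb nbppk
Final line count: 7

Answer: 7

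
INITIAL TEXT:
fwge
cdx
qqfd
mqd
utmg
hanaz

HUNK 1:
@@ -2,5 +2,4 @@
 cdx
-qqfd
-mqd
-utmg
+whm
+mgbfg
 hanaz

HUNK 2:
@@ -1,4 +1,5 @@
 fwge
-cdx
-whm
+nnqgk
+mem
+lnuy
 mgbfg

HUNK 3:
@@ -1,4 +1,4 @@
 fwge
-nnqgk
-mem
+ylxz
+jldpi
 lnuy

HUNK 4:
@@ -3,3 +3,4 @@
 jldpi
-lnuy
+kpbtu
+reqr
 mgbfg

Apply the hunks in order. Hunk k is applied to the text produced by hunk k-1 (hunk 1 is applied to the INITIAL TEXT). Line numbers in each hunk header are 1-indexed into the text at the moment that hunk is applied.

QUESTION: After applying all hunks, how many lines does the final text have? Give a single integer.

Hunk 1: at line 2 remove [qqfd,mqd,utmg] add [whm,mgbfg] -> 5 lines: fwge cdx whm mgbfg hanaz
Hunk 2: at line 1 remove [cdx,whm] add [nnqgk,mem,lnuy] -> 6 lines: fwge nnqgk mem lnuy mgbfg hanaz
Hunk 3: at line 1 remove [nnqgk,mem] add [ylxz,jldpi] -> 6 lines: fwge ylxz jldpi lnuy mgbfg hanaz
Hunk 4: at line 3 remove [lnuy] add [kpbtu,reqr] -> 7 lines: fwge ylxz jldpi kpbtu reqr mgbfg hanaz
Final line count: 7

Answer: 7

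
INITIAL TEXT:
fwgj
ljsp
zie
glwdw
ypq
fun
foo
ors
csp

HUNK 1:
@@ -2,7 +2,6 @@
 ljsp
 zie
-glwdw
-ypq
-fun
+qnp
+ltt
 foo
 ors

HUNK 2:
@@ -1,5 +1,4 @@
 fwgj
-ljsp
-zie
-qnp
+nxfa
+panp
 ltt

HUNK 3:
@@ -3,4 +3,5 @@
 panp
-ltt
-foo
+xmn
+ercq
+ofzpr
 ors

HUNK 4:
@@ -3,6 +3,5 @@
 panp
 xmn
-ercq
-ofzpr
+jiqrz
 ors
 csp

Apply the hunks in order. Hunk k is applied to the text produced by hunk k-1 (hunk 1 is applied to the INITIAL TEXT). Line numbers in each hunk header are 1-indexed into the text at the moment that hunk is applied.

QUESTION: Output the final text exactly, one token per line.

Hunk 1: at line 2 remove [glwdw,ypq,fun] add [qnp,ltt] -> 8 lines: fwgj ljsp zie qnp ltt foo ors csp
Hunk 2: at line 1 remove [ljsp,zie,qnp] add [nxfa,panp] -> 7 lines: fwgj nxfa panp ltt foo ors csp
Hunk 3: at line 3 remove [ltt,foo] add [xmn,ercq,ofzpr] -> 8 lines: fwgj nxfa panp xmn ercq ofzpr ors csp
Hunk 4: at line 3 remove [ercq,ofzpr] add [jiqrz] -> 7 lines: fwgj nxfa panp xmn jiqrz ors csp

Answer: fwgj
nxfa
panp
xmn
jiqrz
ors
csp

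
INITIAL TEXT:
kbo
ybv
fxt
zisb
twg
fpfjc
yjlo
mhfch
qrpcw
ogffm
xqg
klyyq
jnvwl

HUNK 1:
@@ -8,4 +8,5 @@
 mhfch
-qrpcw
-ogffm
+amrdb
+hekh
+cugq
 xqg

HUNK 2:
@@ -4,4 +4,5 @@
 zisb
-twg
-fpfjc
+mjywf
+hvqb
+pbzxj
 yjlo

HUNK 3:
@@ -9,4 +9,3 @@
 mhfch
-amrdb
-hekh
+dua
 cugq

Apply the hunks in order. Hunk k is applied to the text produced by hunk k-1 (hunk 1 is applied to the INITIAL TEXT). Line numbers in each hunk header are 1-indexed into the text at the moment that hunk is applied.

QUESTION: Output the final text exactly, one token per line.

Hunk 1: at line 8 remove [qrpcw,ogffm] add [amrdb,hekh,cugq] -> 14 lines: kbo ybv fxt zisb twg fpfjc yjlo mhfch amrdb hekh cugq xqg klyyq jnvwl
Hunk 2: at line 4 remove [twg,fpfjc] add [mjywf,hvqb,pbzxj] -> 15 lines: kbo ybv fxt zisb mjywf hvqb pbzxj yjlo mhfch amrdb hekh cugq xqg klyyq jnvwl
Hunk 3: at line 9 remove [amrdb,hekh] add [dua] -> 14 lines: kbo ybv fxt zisb mjywf hvqb pbzxj yjlo mhfch dua cugq xqg klyyq jnvwl

Answer: kbo
ybv
fxt
zisb
mjywf
hvqb
pbzxj
yjlo
mhfch
dua
cugq
xqg
klyyq
jnvwl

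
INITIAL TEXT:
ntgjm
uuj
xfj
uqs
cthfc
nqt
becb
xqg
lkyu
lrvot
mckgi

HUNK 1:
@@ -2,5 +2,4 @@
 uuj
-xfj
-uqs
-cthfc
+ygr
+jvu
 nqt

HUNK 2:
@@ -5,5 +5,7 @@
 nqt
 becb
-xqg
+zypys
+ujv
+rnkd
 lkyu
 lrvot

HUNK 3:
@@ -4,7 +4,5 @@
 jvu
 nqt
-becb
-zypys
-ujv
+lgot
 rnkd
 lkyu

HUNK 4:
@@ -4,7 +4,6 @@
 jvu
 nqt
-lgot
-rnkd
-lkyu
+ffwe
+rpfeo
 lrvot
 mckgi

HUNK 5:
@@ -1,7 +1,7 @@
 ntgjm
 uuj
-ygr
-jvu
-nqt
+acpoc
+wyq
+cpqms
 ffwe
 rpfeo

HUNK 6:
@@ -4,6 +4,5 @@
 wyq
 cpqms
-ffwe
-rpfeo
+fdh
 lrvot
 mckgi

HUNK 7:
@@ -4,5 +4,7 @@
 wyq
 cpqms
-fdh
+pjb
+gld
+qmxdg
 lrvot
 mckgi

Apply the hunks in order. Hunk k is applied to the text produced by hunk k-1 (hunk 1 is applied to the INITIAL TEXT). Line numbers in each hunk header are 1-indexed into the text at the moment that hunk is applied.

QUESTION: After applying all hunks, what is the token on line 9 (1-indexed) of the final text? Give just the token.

Hunk 1: at line 2 remove [xfj,uqs,cthfc] add [ygr,jvu] -> 10 lines: ntgjm uuj ygr jvu nqt becb xqg lkyu lrvot mckgi
Hunk 2: at line 5 remove [xqg] add [zypys,ujv,rnkd] -> 12 lines: ntgjm uuj ygr jvu nqt becb zypys ujv rnkd lkyu lrvot mckgi
Hunk 3: at line 4 remove [becb,zypys,ujv] add [lgot] -> 10 lines: ntgjm uuj ygr jvu nqt lgot rnkd lkyu lrvot mckgi
Hunk 4: at line 4 remove [lgot,rnkd,lkyu] add [ffwe,rpfeo] -> 9 lines: ntgjm uuj ygr jvu nqt ffwe rpfeo lrvot mckgi
Hunk 5: at line 1 remove [ygr,jvu,nqt] add [acpoc,wyq,cpqms] -> 9 lines: ntgjm uuj acpoc wyq cpqms ffwe rpfeo lrvot mckgi
Hunk 6: at line 4 remove [ffwe,rpfeo] add [fdh] -> 8 lines: ntgjm uuj acpoc wyq cpqms fdh lrvot mckgi
Hunk 7: at line 4 remove [fdh] add [pjb,gld,qmxdg] -> 10 lines: ntgjm uuj acpoc wyq cpqms pjb gld qmxdg lrvot mckgi
Final line 9: lrvot

Answer: lrvot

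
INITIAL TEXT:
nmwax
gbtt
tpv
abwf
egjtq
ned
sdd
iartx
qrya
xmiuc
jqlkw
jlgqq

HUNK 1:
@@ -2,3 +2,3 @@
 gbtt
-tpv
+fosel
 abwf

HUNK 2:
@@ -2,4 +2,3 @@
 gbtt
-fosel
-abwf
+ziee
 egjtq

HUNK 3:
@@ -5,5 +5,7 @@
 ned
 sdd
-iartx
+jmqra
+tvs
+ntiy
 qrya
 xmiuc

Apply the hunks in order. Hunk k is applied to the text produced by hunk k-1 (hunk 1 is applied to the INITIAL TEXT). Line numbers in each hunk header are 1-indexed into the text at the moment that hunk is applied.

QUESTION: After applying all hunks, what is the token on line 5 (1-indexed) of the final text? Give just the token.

Answer: ned

Derivation:
Hunk 1: at line 2 remove [tpv] add [fosel] -> 12 lines: nmwax gbtt fosel abwf egjtq ned sdd iartx qrya xmiuc jqlkw jlgqq
Hunk 2: at line 2 remove [fosel,abwf] add [ziee] -> 11 lines: nmwax gbtt ziee egjtq ned sdd iartx qrya xmiuc jqlkw jlgqq
Hunk 3: at line 5 remove [iartx] add [jmqra,tvs,ntiy] -> 13 lines: nmwax gbtt ziee egjtq ned sdd jmqra tvs ntiy qrya xmiuc jqlkw jlgqq
Final line 5: ned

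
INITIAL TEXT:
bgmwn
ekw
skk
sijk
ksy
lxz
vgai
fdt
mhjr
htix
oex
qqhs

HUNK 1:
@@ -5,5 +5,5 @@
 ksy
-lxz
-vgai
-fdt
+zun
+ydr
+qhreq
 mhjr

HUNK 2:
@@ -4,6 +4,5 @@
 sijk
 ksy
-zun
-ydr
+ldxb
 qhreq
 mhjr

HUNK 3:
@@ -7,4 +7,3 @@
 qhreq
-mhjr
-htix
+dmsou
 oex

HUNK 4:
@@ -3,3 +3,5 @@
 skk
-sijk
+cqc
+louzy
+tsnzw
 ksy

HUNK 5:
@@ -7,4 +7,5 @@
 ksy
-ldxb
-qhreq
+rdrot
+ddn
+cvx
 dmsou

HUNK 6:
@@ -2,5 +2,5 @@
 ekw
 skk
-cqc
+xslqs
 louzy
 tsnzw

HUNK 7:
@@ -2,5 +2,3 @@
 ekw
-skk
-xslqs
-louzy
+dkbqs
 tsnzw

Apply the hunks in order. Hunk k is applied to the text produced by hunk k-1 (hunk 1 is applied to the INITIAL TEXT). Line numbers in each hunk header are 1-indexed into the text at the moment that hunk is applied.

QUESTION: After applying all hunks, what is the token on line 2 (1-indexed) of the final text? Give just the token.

Answer: ekw

Derivation:
Hunk 1: at line 5 remove [lxz,vgai,fdt] add [zun,ydr,qhreq] -> 12 lines: bgmwn ekw skk sijk ksy zun ydr qhreq mhjr htix oex qqhs
Hunk 2: at line 4 remove [zun,ydr] add [ldxb] -> 11 lines: bgmwn ekw skk sijk ksy ldxb qhreq mhjr htix oex qqhs
Hunk 3: at line 7 remove [mhjr,htix] add [dmsou] -> 10 lines: bgmwn ekw skk sijk ksy ldxb qhreq dmsou oex qqhs
Hunk 4: at line 3 remove [sijk] add [cqc,louzy,tsnzw] -> 12 lines: bgmwn ekw skk cqc louzy tsnzw ksy ldxb qhreq dmsou oex qqhs
Hunk 5: at line 7 remove [ldxb,qhreq] add [rdrot,ddn,cvx] -> 13 lines: bgmwn ekw skk cqc louzy tsnzw ksy rdrot ddn cvx dmsou oex qqhs
Hunk 6: at line 2 remove [cqc] add [xslqs] -> 13 lines: bgmwn ekw skk xslqs louzy tsnzw ksy rdrot ddn cvx dmsou oex qqhs
Hunk 7: at line 2 remove [skk,xslqs,louzy] add [dkbqs] -> 11 lines: bgmwn ekw dkbqs tsnzw ksy rdrot ddn cvx dmsou oex qqhs
Final line 2: ekw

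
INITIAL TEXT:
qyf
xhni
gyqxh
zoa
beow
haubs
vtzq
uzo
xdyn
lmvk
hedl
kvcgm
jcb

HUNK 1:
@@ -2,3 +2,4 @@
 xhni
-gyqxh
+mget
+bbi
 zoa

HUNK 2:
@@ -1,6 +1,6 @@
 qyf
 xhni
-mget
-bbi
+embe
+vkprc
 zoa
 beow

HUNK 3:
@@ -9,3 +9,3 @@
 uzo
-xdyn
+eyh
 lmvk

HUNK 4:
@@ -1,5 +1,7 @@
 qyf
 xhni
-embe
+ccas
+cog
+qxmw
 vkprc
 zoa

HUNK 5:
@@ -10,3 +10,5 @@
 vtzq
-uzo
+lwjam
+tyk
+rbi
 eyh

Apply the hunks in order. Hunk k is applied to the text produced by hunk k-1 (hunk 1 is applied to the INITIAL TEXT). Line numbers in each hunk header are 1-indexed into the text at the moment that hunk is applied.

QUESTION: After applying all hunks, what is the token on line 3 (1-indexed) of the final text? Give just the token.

Answer: ccas

Derivation:
Hunk 1: at line 2 remove [gyqxh] add [mget,bbi] -> 14 lines: qyf xhni mget bbi zoa beow haubs vtzq uzo xdyn lmvk hedl kvcgm jcb
Hunk 2: at line 1 remove [mget,bbi] add [embe,vkprc] -> 14 lines: qyf xhni embe vkprc zoa beow haubs vtzq uzo xdyn lmvk hedl kvcgm jcb
Hunk 3: at line 9 remove [xdyn] add [eyh] -> 14 lines: qyf xhni embe vkprc zoa beow haubs vtzq uzo eyh lmvk hedl kvcgm jcb
Hunk 4: at line 1 remove [embe] add [ccas,cog,qxmw] -> 16 lines: qyf xhni ccas cog qxmw vkprc zoa beow haubs vtzq uzo eyh lmvk hedl kvcgm jcb
Hunk 5: at line 10 remove [uzo] add [lwjam,tyk,rbi] -> 18 lines: qyf xhni ccas cog qxmw vkprc zoa beow haubs vtzq lwjam tyk rbi eyh lmvk hedl kvcgm jcb
Final line 3: ccas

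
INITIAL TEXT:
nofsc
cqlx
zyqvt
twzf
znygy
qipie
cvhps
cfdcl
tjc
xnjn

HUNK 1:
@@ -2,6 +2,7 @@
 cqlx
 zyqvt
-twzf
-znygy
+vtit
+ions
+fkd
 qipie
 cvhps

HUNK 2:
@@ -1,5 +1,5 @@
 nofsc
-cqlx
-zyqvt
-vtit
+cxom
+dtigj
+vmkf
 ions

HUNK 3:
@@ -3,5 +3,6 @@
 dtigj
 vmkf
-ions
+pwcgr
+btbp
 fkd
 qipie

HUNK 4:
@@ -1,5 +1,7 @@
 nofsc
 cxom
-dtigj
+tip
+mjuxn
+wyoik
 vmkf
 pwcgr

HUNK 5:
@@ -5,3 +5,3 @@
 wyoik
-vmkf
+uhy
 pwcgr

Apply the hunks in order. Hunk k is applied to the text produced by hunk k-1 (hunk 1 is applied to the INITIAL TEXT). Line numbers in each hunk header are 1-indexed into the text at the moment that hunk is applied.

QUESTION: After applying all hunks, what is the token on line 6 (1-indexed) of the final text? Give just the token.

Hunk 1: at line 2 remove [twzf,znygy] add [vtit,ions,fkd] -> 11 lines: nofsc cqlx zyqvt vtit ions fkd qipie cvhps cfdcl tjc xnjn
Hunk 2: at line 1 remove [cqlx,zyqvt,vtit] add [cxom,dtigj,vmkf] -> 11 lines: nofsc cxom dtigj vmkf ions fkd qipie cvhps cfdcl tjc xnjn
Hunk 3: at line 3 remove [ions] add [pwcgr,btbp] -> 12 lines: nofsc cxom dtigj vmkf pwcgr btbp fkd qipie cvhps cfdcl tjc xnjn
Hunk 4: at line 1 remove [dtigj] add [tip,mjuxn,wyoik] -> 14 lines: nofsc cxom tip mjuxn wyoik vmkf pwcgr btbp fkd qipie cvhps cfdcl tjc xnjn
Hunk 5: at line 5 remove [vmkf] add [uhy] -> 14 lines: nofsc cxom tip mjuxn wyoik uhy pwcgr btbp fkd qipie cvhps cfdcl tjc xnjn
Final line 6: uhy

Answer: uhy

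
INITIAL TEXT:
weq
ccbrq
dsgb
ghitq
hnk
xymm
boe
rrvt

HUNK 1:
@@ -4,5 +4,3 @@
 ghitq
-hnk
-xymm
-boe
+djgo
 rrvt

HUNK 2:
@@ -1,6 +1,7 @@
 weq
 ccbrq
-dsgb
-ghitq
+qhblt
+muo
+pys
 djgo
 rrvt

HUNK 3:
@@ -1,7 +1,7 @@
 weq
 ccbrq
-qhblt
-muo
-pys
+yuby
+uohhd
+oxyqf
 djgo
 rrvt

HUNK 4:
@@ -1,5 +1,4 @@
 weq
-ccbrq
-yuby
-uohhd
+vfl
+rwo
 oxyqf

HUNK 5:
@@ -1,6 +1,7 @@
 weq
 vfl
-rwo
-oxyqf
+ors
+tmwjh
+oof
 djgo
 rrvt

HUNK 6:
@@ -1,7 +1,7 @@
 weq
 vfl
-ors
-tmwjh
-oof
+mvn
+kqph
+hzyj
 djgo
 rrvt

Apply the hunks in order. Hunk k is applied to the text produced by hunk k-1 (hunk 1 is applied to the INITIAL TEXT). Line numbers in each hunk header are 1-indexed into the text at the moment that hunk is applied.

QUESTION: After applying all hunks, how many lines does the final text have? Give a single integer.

Answer: 7

Derivation:
Hunk 1: at line 4 remove [hnk,xymm,boe] add [djgo] -> 6 lines: weq ccbrq dsgb ghitq djgo rrvt
Hunk 2: at line 1 remove [dsgb,ghitq] add [qhblt,muo,pys] -> 7 lines: weq ccbrq qhblt muo pys djgo rrvt
Hunk 3: at line 1 remove [qhblt,muo,pys] add [yuby,uohhd,oxyqf] -> 7 lines: weq ccbrq yuby uohhd oxyqf djgo rrvt
Hunk 4: at line 1 remove [ccbrq,yuby,uohhd] add [vfl,rwo] -> 6 lines: weq vfl rwo oxyqf djgo rrvt
Hunk 5: at line 1 remove [rwo,oxyqf] add [ors,tmwjh,oof] -> 7 lines: weq vfl ors tmwjh oof djgo rrvt
Hunk 6: at line 1 remove [ors,tmwjh,oof] add [mvn,kqph,hzyj] -> 7 lines: weq vfl mvn kqph hzyj djgo rrvt
Final line count: 7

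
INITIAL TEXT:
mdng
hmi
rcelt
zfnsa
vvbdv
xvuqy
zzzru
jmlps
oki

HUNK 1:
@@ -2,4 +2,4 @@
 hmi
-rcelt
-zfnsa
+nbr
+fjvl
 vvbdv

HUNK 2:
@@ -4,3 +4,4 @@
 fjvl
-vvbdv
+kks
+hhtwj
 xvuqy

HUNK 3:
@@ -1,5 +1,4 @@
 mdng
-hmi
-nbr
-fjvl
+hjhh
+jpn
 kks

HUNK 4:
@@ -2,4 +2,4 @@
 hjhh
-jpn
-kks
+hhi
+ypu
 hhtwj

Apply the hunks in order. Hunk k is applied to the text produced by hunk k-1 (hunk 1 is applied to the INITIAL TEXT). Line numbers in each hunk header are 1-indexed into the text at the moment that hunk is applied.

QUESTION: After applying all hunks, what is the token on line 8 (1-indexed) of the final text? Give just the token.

Answer: jmlps

Derivation:
Hunk 1: at line 2 remove [rcelt,zfnsa] add [nbr,fjvl] -> 9 lines: mdng hmi nbr fjvl vvbdv xvuqy zzzru jmlps oki
Hunk 2: at line 4 remove [vvbdv] add [kks,hhtwj] -> 10 lines: mdng hmi nbr fjvl kks hhtwj xvuqy zzzru jmlps oki
Hunk 3: at line 1 remove [hmi,nbr,fjvl] add [hjhh,jpn] -> 9 lines: mdng hjhh jpn kks hhtwj xvuqy zzzru jmlps oki
Hunk 4: at line 2 remove [jpn,kks] add [hhi,ypu] -> 9 lines: mdng hjhh hhi ypu hhtwj xvuqy zzzru jmlps oki
Final line 8: jmlps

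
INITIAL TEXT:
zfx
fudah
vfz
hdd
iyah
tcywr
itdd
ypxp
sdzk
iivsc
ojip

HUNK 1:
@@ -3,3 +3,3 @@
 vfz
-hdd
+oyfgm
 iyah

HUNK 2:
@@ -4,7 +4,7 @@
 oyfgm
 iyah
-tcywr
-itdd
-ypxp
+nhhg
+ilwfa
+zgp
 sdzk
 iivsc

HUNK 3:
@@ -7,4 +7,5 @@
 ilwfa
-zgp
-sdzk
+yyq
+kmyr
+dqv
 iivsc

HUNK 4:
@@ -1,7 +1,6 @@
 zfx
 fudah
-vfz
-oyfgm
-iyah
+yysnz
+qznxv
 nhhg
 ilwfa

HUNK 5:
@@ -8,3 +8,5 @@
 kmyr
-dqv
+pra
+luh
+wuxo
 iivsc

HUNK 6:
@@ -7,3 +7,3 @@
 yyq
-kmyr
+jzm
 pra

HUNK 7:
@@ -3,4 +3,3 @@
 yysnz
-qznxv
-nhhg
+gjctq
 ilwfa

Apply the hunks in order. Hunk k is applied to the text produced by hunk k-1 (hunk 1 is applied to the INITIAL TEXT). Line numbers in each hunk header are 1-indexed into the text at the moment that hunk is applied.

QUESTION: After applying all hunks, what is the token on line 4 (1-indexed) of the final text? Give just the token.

Hunk 1: at line 3 remove [hdd] add [oyfgm] -> 11 lines: zfx fudah vfz oyfgm iyah tcywr itdd ypxp sdzk iivsc ojip
Hunk 2: at line 4 remove [tcywr,itdd,ypxp] add [nhhg,ilwfa,zgp] -> 11 lines: zfx fudah vfz oyfgm iyah nhhg ilwfa zgp sdzk iivsc ojip
Hunk 3: at line 7 remove [zgp,sdzk] add [yyq,kmyr,dqv] -> 12 lines: zfx fudah vfz oyfgm iyah nhhg ilwfa yyq kmyr dqv iivsc ojip
Hunk 4: at line 1 remove [vfz,oyfgm,iyah] add [yysnz,qznxv] -> 11 lines: zfx fudah yysnz qznxv nhhg ilwfa yyq kmyr dqv iivsc ojip
Hunk 5: at line 8 remove [dqv] add [pra,luh,wuxo] -> 13 lines: zfx fudah yysnz qznxv nhhg ilwfa yyq kmyr pra luh wuxo iivsc ojip
Hunk 6: at line 7 remove [kmyr] add [jzm] -> 13 lines: zfx fudah yysnz qznxv nhhg ilwfa yyq jzm pra luh wuxo iivsc ojip
Hunk 7: at line 3 remove [qznxv,nhhg] add [gjctq] -> 12 lines: zfx fudah yysnz gjctq ilwfa yyq jzm pra luh wuxo iivsc ojip
Final line 4: gjctq

Answer: gjctq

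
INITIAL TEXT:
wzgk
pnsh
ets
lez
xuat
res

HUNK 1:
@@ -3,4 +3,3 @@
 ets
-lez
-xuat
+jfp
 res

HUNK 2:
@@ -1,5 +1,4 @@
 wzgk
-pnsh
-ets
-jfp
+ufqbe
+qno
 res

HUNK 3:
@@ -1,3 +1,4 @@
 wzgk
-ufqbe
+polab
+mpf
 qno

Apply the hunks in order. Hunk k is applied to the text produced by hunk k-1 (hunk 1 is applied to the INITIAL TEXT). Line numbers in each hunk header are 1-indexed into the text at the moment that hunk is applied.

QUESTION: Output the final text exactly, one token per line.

Answer: wzgk
polab
mpf
qno
res

Derivation:
Hunk 1: at line 3 remove [lez,xuat] add [jfp] -> 5 lines: wzgk pnsh ets jfp res
Hunk 2: at line 1 remove [pnsh,ets,jfp] add [ufqbe,qno] -> 4 lines: wzgk ufqbe qno res
Hunk 3: at line 1 remove [ufqbe] add [polab,mpf] -> 5 lines: wzgk polab mpf qno res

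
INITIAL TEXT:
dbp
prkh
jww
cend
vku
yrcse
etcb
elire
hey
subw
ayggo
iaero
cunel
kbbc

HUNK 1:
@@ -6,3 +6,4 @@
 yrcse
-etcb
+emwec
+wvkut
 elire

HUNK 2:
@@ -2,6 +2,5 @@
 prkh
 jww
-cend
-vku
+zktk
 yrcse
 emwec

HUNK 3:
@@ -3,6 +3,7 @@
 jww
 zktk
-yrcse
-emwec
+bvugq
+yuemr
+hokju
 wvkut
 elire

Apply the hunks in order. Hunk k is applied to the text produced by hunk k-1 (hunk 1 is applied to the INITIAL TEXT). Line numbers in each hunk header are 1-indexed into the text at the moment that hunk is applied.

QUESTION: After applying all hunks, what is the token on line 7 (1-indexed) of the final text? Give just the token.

Hunk 1: at line 6 remove [etcb] add [emwec,wvkut] -> 15 lines: dbp prkh jww cend vku yrcse emwec wvkut elire hey subw ayggo iaero cunel kbbc
Hunk 2: at line 2 remove [cend,vku] add [zktk] -> 14 lines: dbp prkh jww zktk yrcse emwec wvkut elire hey subw ayggo iaero cunel kbbc
Hunk 3: at line 3 remove [yrcse,emwec] add [bvugq,yuemr,hokju] -> 15 lines: dbp prkh jww zktk bvugq yuemr hokju wvkut elire hey subw ayggo iaero cunel kbbc
Final line 7: hokju

Answer: hokju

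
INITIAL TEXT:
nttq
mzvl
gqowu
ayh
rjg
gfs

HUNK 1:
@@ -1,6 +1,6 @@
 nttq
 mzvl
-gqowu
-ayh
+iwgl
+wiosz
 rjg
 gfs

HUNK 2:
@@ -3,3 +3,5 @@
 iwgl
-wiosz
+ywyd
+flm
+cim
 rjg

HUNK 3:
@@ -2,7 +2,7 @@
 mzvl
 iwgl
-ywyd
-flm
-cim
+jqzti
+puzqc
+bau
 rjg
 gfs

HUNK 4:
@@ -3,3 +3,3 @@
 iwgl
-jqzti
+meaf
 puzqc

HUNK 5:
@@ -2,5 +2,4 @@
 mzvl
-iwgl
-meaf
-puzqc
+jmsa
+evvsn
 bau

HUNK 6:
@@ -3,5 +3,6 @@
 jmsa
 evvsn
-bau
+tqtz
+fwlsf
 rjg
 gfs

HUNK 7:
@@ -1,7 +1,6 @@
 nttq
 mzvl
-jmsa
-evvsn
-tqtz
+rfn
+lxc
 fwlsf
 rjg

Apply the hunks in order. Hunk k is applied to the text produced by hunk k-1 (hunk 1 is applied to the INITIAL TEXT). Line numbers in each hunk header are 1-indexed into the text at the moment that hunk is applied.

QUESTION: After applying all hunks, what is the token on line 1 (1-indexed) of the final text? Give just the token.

Hunk 1: at line 1 remove [gqowu,ayh] add [iwgl,wiosz] -> 6 lines: nttq mzvl iwgl wiosz rjg gfs
Hunk 2: at line 3 remove [wiosz] add [ywyd,flm,cim] -> 8 lines: nttq mzvl iwgl ywyd flm cim rjg gfs
Hunk 3: at line 2 remove [ywyd,flm,cim] add [jqzti,puzqc,bau] -> 8 lines: nttq mzvl iwgl jqzti puzqc bau rjg gfs
Hunk 4: at line 3 remove [jqzti] add [meaf] -> 8 lines: nttq mzvl iwgl meaf puzqc bau rjg gfs
Hunk 5: at line 2 remove [iwgl,meaf,puzqc] add [jmsa,evvsn] -> 7 lines: nttq mzvl jmsa evvsn bau rjg gfs
Hunk 6: at line 3 remove [bau] add [tqtz,fwlsf] -> 8 lines: nttq mzvl jmsa evvsn tqtz fwlsf rjg gfs
Hunk 7: at line 1 remove [jmsa,evvsn,tqtz] add [rfn,lxc] -> 7 lines: nttq mzvl rfn lxc fwlsf rjg gfs
Final line 1: nttq

Answer: nttq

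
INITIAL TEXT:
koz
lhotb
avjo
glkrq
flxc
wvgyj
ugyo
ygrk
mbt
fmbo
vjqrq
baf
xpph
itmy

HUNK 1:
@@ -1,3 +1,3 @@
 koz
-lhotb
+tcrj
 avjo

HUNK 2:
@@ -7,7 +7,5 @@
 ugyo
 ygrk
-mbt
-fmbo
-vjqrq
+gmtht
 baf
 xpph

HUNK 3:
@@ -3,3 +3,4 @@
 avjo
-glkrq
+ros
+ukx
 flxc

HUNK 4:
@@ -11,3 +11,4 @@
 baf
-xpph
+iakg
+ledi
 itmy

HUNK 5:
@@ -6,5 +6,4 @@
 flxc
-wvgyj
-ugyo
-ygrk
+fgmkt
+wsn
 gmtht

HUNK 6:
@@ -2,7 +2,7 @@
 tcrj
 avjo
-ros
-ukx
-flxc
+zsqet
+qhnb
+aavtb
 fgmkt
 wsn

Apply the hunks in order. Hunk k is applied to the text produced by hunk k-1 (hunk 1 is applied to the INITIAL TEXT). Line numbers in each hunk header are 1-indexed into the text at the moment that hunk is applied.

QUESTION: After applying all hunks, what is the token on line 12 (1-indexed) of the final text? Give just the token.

Answer: ledi

Derivation:
Hunk 1: at line 1 remove [lhotb] add [tcrj] -> 14 lines: koz tcrj avjo glkrq flxc wvgyj ugyo ygrk mbt fmbo vjqrq baf xpph itmy
Hunk 2: at line 7 remove [mbt,fmbo,vjqrq] add [gmtht] -> 12 lines: koz tcrj avjo glkrq flxc wvgyj ugyo ygrk gmtht baf xpph itmy
Hunk 3: at line 3 remove [glkrq] add [ros,ukx] -> 13 lines: koz tcrj avjo ros ukx flxc wvgyj ugyo ygrk gmtht baf xpph itmy
Hunk 4: at line 11 remove [xpph] add [iakg,ledi] -> 14 lines: koz tcrj avjo ros ukx flxc wvgyj ugyo ygrk gmtht baf iakg ledi itmy
Hunk 5: at line 6 remove [wvgyj,ugyo,ygrk] add [fgmkt,wsn] -> 13 lines: koz tcrj avjo ros ukx flxc fgmkt wsn gmtht baf iakg ledi itmy
Hunk 6: at line 2 remove [ros,ukx,flxc] add [zsqet,qhnb,aavtb] -> 13 lines: koz tcrj avjo zsqet qhnb aavtb fgmkt wsn gmtht baf iakg ledi itmy
Final line 12: ledi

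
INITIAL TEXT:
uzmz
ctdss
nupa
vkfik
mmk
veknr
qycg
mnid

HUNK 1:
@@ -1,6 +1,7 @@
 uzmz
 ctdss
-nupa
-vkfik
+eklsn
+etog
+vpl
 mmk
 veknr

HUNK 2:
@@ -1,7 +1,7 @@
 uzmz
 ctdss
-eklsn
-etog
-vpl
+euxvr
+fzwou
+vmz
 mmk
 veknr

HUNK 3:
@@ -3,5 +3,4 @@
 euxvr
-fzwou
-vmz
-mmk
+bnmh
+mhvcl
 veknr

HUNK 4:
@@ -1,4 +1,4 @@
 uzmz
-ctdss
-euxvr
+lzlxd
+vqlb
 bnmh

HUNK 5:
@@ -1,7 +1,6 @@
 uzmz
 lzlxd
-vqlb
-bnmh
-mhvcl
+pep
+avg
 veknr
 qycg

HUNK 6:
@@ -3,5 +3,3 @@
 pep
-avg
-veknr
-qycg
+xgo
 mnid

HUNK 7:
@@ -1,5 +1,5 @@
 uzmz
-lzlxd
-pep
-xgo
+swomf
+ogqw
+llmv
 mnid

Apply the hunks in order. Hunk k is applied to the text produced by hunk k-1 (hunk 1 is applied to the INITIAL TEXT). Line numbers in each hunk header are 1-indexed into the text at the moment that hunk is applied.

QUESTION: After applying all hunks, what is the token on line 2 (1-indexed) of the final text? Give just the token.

Answer: swomf

Derivation:
Hunk 1: at line 1 remove [nupa,vkfik] add [eklsn,etog,vpl] -> 9 lines: uzmz ctdss eklsn etog vpl mmk veknr qycg mnid
Hunk 2: at line 1 remove [eklsn,etog,vpl] add [euxvr,fzwou,vmz] -> 9 lines: uzmz ctdss euxvr fzwou vmz mmk veknr qycg mnid
Hunk 3: at line 3 remove [fzwou,vmz,mmk] add [bnmh,mhvcl] -> 8 lines: uzmz ctdss euxvr bnmh mhvcl veknr qycg mnid
Hunk 4: at line 1 remove [ctdss,euxvr] add [lzlxd,vqlb] -> 8 lines: uzmz lzlxd vqlb bnmh mhvcl veknr qycg mnid
Hunk 5: at line 1 remove [vqlb,bnmh,mhvcl] add [pep,avg] -> 7 lines: uzmz lzlxd pep avg veknr qycg mnid
Hunk 6: at line 3 remove [avg,veknr,qycg] add [xgo] -> 5 lines: uzmz lzlxd pep xgo mnid
Hunk 7: at line 1 remove [lzlxd,pep,xgo] add [swomf,ogqw,llmv] -> 5 lines: uzmz swomf ogqw llmv mnid
Final line 2: swomf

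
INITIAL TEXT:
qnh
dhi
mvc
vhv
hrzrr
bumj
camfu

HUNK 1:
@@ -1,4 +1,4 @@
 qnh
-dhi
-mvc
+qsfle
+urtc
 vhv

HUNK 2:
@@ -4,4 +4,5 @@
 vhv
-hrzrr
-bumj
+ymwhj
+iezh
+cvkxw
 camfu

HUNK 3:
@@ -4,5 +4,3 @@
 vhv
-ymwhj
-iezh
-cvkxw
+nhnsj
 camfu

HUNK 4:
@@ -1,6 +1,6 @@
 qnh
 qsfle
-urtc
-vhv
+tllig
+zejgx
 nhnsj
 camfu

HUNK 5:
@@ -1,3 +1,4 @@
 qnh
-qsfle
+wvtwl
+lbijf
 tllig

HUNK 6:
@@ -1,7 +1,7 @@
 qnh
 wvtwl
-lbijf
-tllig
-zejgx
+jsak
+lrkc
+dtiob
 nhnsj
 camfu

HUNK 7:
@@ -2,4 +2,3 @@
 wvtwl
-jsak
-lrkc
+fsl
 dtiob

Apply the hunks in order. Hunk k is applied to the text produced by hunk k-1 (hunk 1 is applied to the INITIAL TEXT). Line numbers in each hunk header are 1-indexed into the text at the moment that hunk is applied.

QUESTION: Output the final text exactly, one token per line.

Hunk 1: at line 1 remove [dhi,mvc] add [qsfle,urtc] -> 7 lines: qnh qsfle urtc vhv hrzrr bumj camfu
Hunk 2: at line 4 remove [hrzrr,bumj] add [ymwhj,iezh,cvkxw] -> 8 lines: qnh qsfle urtc vhv ymwhj iezh cvkxw camfu
Hunk 3: at line 4 remove [ymwhj,iezh,cvkxw] add [nhnsj] -> 6 lines: qnh qsfle urtc vhv nhnsj camfu
Hunk 4: at line 1 remove [urtc,vhv] add [tllig,zejgx] -> 6 lines: qnh qsfle tllig zejgx nhnsj camfu
Hunk 5: at line 1 remove [qsfle] add [wvtwl,lbijf] -> 7 lines: qnh wvtwl lbijf tllig zejgx nhnsj camfu
Hunk 6: at line 1 remove [lbijf,tllig,zejgx] add [jsak,lrkc,dtiob] -> 7 lines: qnh wvtwl jsak lrkc dtiob nhnsj camfu
Hunk 7: at line 2 remove [jsak,lrkc] add [fsl] -> 6 lines: qnh wvtwl fsl dtiob nhnsj camfu

Answer: qnh
wvtwl
fsl
dtiob
nhnsj
camfu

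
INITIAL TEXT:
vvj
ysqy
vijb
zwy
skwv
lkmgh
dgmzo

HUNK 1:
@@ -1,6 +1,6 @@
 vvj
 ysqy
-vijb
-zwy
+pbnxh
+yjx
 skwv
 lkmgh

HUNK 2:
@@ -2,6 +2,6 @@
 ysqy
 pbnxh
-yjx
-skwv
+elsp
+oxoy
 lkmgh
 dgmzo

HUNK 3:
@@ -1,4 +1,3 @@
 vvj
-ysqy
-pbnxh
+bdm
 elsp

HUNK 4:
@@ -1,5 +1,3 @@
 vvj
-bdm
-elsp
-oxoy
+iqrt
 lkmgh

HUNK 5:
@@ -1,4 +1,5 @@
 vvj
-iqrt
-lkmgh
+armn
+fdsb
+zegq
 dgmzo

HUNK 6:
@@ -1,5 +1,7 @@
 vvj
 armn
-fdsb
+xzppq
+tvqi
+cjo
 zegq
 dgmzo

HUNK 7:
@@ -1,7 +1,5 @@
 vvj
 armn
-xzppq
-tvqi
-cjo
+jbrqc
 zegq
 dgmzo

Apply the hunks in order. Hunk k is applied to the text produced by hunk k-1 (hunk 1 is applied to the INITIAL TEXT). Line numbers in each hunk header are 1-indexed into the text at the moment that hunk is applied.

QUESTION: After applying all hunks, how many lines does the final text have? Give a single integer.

Hunk 1: at line 1 remove [vijb,zwy] add [pbnxh,yjx] -> 7 lines: vvj ysqy pbnxh yjx skwv lkmgh dgmzo
Hunk 2: at line 2 remove [yjx,skwv] add [elsp,oxoy] -> 7 lines: vvj ysqy pbnxh elsp oxoy lkmgh dgmzo
Hunk 3: at line 1 remove [ysqy,pbnxh] add [bdm] -> 6 lines: vvj bdm elsp oxoy lkmgh dgmzo
Hunk 4: at line 1 remove [bdm,elsp,oxoy] add [iqrt] -> 4 lines: vvj iqrt lkmgh dgmzo
Hunk 5: at line 1 remove [iqrt,lkmgh] add [armn,fdsb,zegq] -> 5 lines: vvj armn fdsb zegq dgmzo
Hunk 6: at line 1 remove [fdsb] add [xzppq,tvqi,cjo] -> 7 lines: vvj armn xzppq tvqi cjo zegq dgmzo
Hunk 7: at line 1 remove [xzppq,tvqi,cjo] add [jbrqc] -> 5 lines: vvj armn jbrqc zegq dgmzo
Final line count: 5

Answer: 5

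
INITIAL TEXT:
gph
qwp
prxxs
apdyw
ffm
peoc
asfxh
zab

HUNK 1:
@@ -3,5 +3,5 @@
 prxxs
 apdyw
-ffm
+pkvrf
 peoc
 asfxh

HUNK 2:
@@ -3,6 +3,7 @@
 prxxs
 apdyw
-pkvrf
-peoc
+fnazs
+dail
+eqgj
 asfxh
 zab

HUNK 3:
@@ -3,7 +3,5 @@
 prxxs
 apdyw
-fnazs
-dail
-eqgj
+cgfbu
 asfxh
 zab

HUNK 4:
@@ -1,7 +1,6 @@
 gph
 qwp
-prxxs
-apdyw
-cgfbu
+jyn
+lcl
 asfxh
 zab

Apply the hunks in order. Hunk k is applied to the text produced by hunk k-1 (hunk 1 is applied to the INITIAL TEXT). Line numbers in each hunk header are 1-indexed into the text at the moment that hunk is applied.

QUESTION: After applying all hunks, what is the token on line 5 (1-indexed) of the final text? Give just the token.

Hunk 1: at line 3 remove [ffm] add [pkvrf] -> 8 lines: gph qwp prxxs apdyw pkvrf peoc asfxh zab
Hunk 2: at line 3 remove [pkvrf,peoc] add [fnazs,dail,eqgj] -> 9 lines: gph qwp prxxs apdyw fnazs dail eqgj asfxh zab
Hunk 3: at line 3 remove [fnazs,dail,eqgj] add [cgfbu] -> 7 lines: gph qwp prxxs apdyw cgfbu asfxh zab
Hunk 4: at line 1 remove [prxxs,apdyw,cgfbu] add [jyn,lcl] -> 6 lines: gph qwp jyn lcl asfxh zab
Final line 5: asfxh

Answer: asfxh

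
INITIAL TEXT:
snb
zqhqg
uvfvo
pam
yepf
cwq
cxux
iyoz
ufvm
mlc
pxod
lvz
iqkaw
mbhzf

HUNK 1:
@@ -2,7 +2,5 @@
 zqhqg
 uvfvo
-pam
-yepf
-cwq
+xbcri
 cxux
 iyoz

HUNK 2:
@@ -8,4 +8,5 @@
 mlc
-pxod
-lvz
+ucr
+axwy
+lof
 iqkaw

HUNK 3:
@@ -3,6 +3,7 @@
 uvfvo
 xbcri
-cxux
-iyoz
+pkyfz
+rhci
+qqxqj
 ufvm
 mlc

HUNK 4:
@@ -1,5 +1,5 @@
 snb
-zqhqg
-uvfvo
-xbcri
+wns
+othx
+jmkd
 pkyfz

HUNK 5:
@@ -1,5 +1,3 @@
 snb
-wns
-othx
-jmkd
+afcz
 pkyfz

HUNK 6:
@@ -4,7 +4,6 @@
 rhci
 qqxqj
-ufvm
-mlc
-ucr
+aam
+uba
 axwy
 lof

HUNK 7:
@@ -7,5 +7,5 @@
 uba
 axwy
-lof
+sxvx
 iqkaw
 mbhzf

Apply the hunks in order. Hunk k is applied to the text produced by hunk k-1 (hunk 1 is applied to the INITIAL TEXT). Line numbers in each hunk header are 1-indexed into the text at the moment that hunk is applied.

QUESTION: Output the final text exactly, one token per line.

Answer: snb
afcz
pkyfz
rhci
qqxqj
aam
uba
axwy
sxvx
iqkaw
mbhzf

Derivation:
Hunk 1: at line 2 remove [pam,yepf,cwq] add [xbcri] -> 12 lines: snb zqhqg uvfvo xbcri cxux iyoz ufvm mlc pxod lvz iqkaw mbhzf
Hunk 2: at line 8 remove [pxod,lvz] add [ucr,axwy,lof] -> 13 lines: snb zqhqg uvfvo xbcri cxux iyoz ufvm mlc ucr axwy lof iqkaw mbhzf
Hunk 3: at line 3 remove [cxux,iyoz] add [pkyfz,rhci,qqxqj] -> 14 lines: snb zqhqg uvfvo xbcri pkyfz rhci qqxqj ufvm mlc ucr axwy lof iqkaw mbhzf
Hunk 4: at line 1 remove [zqhqg,uvfvo,xbcri] add [wns,othx,jmkd] -> 14 lines: snb wns othx jmkd pkyfz rhci qqxqj ufvm mlc ucr axwy lof iqkaw mbhzf
Hunk 5: at line 1 remove [wns,othx,jmkd] add [afcz] -> 12 lines: snb afcz pkyfz rhci qqxqj ufvm mlc ucr axwy lof iqkaw mbhzf
Hunk 6: at line 4 remove [ufvm,mlc,ucr] add [aam,uba] -> 11 lines: snb afcz pkyfz rhci qqxqj aam uba axwy lof iqkaw mbhzf
Hunk 7: at line 7 remove [lof] add [sxvx] -> 11 lines: snb afcz pkyfz rhci qqxqj aam uba axwy sxvx iqkaw mbhzf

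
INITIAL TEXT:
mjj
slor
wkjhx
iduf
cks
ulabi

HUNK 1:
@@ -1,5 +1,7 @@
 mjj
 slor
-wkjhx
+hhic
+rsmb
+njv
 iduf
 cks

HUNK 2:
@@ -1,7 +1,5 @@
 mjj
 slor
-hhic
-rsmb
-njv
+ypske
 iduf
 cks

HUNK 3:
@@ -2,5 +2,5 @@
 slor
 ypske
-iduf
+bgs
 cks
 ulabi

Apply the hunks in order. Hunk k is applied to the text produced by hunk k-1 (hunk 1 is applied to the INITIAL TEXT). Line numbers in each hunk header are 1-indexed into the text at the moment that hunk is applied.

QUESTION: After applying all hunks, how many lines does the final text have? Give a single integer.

Hunk 1: at line 1 remove [wkjhx] add [hhic,rsmb,njv] -> 8 lines: mjj slor hhic rsmb njv iduf cks ulabi
Hunk 2: at line 1 remove [hhic,rsmb,njv] add [ypske] -> 6 lines: mjj slor ypske iduf cks ulabi
Hunk 3: at line 2 remove [iduf] add [bgs] -> 6 lines: mjj slor ypske bgs cks ulabi
Final line count: 6

Answer: 6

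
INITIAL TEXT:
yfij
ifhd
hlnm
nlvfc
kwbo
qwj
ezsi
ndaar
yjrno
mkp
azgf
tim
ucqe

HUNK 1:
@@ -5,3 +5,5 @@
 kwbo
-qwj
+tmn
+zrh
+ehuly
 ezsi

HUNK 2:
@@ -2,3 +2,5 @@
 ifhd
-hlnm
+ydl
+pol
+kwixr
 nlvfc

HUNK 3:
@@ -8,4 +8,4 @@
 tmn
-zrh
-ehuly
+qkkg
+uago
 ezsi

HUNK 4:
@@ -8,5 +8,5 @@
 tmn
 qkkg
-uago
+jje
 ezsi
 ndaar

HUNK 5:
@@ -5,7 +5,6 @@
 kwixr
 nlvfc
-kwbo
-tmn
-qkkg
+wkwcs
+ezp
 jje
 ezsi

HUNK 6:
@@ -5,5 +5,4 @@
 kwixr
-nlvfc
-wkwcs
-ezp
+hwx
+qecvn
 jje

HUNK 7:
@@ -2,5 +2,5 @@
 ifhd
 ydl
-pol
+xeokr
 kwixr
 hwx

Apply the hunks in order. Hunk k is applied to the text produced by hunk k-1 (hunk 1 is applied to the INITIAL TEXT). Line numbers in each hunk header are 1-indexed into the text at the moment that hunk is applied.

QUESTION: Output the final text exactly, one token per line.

Answer: yfij
ifhd
ydl
xeokr
kwixr
hwx
qecvn
jje
ezsi
ndaar
yjrno
mkp
azgf
tim
ucqe

Derivation:
Hunk 1: at line 5 remove [qwj] add [tmn,zrh,ehuly] -> 15 lines: yfij ifhd hlnm nlvfc kwbo tmn zrh ehuly ezsi ndaar yjrno mkp azgf tim ucqe
Hunk 2: at line 2 remove [hlnm] add [ydl,pol,kwixr] -> 17 lines: yfij ifhd ydl pol kwixr nlvfc kwbo tmn zrh ehuly ezsi ndaar yjrno mkp azgf tim ucqe
Hunk 3: at line 8 remove [zrh,ehuly] add [qkkg,uago] -> 17 lines: yfij ifhd ydl pol kwixr nlvfc kwbo tmn qkkg uago ezsi ndaar yjrno mkp azgf tim ucqe
Hunk 4: at line 8 remove [uago] add [jje] -> 17 lines: yfij ifhd ydl pol kwixr nlvfc kwbo tmn qkkg jje ezsi ndaar yjrno mkp azgf tim ucqe
Hunk 5: at line 5 remove [kwbo,tmn,qkkg] add [wkwcs,ezp] -> 16 lines: yfij ifhd ydl pol kwixr nlvfc wkwcs ezp jje ezsi ndaar yjrno mkp azgf tim ucqe
Hunk 6: at line 5 remove [nlvfc,wkwcs,ezp] add [hwx,qecvn] -> 15 lines: yfij ifhd ydl pol kwixr hwx qecvn jje ezsi ndaar yjrno mkp azgf tim ucqe
Hunk 7: at line 2 remove [pol] add [xeokr] -> 15 lines: yfij ifhd ydl xeokr kwixr hwx qecvn jje ezsi ndaar yjrno mkp azgf tim ucqe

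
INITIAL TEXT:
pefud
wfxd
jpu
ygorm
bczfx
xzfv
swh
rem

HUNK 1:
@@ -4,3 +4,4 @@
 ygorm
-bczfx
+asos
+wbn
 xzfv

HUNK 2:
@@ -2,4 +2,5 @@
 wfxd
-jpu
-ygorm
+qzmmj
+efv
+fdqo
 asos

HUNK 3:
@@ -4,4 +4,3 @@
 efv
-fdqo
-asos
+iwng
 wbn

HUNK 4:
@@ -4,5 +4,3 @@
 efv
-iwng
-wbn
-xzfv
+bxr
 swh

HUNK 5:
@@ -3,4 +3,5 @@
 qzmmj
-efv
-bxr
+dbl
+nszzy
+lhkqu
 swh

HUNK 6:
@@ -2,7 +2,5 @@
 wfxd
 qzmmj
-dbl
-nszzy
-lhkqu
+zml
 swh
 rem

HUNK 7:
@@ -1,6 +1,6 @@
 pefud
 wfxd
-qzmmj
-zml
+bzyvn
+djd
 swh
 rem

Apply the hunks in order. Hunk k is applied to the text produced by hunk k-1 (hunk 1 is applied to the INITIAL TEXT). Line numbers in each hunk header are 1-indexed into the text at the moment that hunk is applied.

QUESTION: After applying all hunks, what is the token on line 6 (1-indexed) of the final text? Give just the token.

Answer: rem

Derivation:
Hunk 1: at line 4 remove [bczfx] add [asos,wbn] -> 9 lines: pefud wfxd jpu ygorm asos wbn xzfv swh rem
Hunk 2: at line 2 remove [jpu,ygorm] add [qzmmj,efv,fdqo] -> 10 lines: pefud wfxd qzmmj efv fdqo asos wbn xzfv swh rem
Hunk 3: at line 4 remove [fdqo,asos] add [iwng] -> 9 lines: pefud wfxd qzmmj efv iwng wbn xzfv swh rem
Hunk 4: at line 4 remove [iwng,wbn,xzfv] add [bxr] -> 7 lines: pefud wfxd qzmmj efv bxr swh rem
Hunk 5: at line 3 remove [efv,bxr] add [dbl,nszzy,lhkqu] -> 8 lines: pefud wfxd qzmmj dbl nszzy lhkqu swh rem
Hunk 6: at line 2 remove [dbl,nszzy,lhkqu] add [zml] -> 6 lines: pefud wfxd qzmmj zml swh rem
Hunk 7: at line 1 remove [qzmmj,zml] add [bzyvn,djd] -> 6 lines: pefud wfxd bzyvn djd swh rem
Final line 6: rem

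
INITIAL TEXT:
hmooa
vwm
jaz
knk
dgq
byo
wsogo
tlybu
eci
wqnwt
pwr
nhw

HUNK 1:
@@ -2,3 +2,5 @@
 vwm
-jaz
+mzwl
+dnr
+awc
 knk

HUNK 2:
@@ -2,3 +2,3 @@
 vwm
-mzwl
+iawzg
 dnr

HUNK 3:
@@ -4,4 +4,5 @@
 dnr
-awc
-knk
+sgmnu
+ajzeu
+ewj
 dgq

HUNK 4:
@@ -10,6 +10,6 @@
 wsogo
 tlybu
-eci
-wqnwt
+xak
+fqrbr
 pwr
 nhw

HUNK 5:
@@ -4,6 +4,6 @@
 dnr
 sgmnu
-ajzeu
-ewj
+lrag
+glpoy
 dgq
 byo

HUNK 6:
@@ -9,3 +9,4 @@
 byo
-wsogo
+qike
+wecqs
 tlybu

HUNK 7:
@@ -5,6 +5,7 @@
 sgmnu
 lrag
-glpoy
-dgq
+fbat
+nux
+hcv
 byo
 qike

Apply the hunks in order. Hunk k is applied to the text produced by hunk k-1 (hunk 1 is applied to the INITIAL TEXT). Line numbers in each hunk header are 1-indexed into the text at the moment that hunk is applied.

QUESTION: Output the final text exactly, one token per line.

Answer: hmooa
vwm
iawzg
dnr
sgmnu
lrag
fbat
nux
hcv
byo
qike
wecqs
tlybu
xak
fqrbr
pwr
nhw

Derivation:
Hunk 1: at line 2 remove [jaz] add [mzwl,dnr,awc] -> 14 lines: hmooa vwm mzwl dnr awc knk dgq byo wsogo tlybu eci wqnwt pwr nhw
Hunk 2: at line 2 remove [mzwl] add [iawzg] -> 14 lines: hmooa vwm iawzg dnr awc knk dgq byo wsogo tlybu eci wqnwt pwr nhw
Hunk 3: at line 4 remove [awc,knk] add [sgmnu,ajzeu,ewj] -> 15 lines: hmooa vwm iawzg dnr sgmnu ajzeu ewj dgq byo wsogo tlybu eci wqnwt pwr nhw
Hunk 4: at line 10 remove [eci,wqnwt] add [xak,fqrbr] -> 15 lines: hmooa vwm iawzg dnr sgmnu ajzeu ewj dgq byo wsogo tlybu xak fqrbr pwr nhw
Hunk 5: at line 4 remove [ajzeu,ewj] add [lrag,glpoy] -> 15 lines: hmooa vwm iawzg dnr sgmnu lrag glpoy dgq byo wsogo tlybu xak fqrbr pwr nhw
Hunk 6: at line 9 remove [wsogo] add [qike,wecqs] -> 16 lines: hmooa vwm iawzg dnr sgmnu lrag glpoy dgq byo qike wecqs tlybu xak fqrbr pwr nhw
Hunk 7: at line 5 remove [glpoy,dgq] add [fbat,nux,hcv] -> 17 lines: hmooa vwm iawzg dnr sgmnu lrag fbat nux hcv byo qike wecqs tlybu xak fqrbr pwr nhw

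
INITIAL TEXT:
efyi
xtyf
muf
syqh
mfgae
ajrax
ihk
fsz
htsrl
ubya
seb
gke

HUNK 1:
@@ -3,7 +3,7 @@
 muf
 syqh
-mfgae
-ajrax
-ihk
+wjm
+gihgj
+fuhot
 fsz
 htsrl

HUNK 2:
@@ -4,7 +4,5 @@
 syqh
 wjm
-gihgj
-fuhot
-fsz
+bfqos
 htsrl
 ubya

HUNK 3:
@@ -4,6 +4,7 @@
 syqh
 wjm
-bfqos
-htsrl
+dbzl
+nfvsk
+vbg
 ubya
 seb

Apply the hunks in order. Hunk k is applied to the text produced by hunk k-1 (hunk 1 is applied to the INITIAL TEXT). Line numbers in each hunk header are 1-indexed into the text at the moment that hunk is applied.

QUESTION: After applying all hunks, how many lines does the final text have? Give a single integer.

Hunk 1: at line 3 remove [mfgae,ajrax,ihk] add [wjm,gihgj,fuhot] -> 12 lines: efyi xtyf muf syqh wjm gihgj fuhot fsz htsrl ubya seb gke
Hunk 2: at line 4 remove [gihgj,fuhot,fsz] add [bfqos] -> 10 lines: efyi xtyf muf syqh wjm bfqos htsrl ubya seb gke
Hunk 3: at line 4 remove [bfqos,htsrl] add [dbzl,nfvsk,vbg] -> 11 lines: efyi xtyf muf syqh wjm dbzl nfvsk vbg ubya seb gke
Final line count: 11

Answer: 11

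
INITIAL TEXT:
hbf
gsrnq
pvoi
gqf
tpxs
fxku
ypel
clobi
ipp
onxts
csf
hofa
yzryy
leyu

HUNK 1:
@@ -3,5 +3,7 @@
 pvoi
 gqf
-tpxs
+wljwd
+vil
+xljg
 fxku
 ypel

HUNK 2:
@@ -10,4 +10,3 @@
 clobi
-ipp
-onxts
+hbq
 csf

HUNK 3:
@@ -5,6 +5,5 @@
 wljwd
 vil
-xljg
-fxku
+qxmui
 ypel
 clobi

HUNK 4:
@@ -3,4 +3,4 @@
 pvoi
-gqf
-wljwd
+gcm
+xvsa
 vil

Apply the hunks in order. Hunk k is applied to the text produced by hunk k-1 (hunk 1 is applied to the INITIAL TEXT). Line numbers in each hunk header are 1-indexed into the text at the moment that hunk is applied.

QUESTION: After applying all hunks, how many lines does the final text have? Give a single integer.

Hunk 1: at line 3 remove [tpxs] add [wljwd,vil,xljg] -> 16 lines: hbf gsrnq pvoi gqf wljwd vil xljg fxku ypel clobi ipp onxts csf hofa yzryy leyu
Hunk 2: at line 10 remove [ipp,onxts] add [hbq] -> 15 lines: hbf gsrnq pvoi gqf wljwd vil xljg fxku ypel clobi hbq csf hofa yzryy leyu
Hunk 3: at line 5 remove [xljg,fxku] add [qxmui] -> 14 lines: hbf gsrnq pvoi gqf wljwd vil qxmui ypel clobi hbq csf hofa yzryy leyu
Hunk 4: at line 3 remove [gqf,wljwd] add [gcm,xvsa] -> 14 lines: hbf gsrnq pvoi gcm xvsa vil qxmui ypel clobi hbq csf hofa yzryy leyu
Final line count: 14

Answer: 14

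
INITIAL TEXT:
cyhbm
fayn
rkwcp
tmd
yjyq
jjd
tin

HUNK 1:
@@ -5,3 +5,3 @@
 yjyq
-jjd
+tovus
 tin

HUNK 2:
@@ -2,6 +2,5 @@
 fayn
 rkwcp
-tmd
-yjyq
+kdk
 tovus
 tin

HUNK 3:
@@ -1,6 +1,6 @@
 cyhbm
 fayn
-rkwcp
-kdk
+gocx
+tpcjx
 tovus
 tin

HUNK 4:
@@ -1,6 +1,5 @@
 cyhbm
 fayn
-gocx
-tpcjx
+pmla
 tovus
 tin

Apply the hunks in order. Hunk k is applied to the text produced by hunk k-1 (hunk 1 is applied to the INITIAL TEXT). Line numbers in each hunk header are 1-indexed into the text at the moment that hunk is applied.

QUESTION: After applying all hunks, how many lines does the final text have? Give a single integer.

Hunk 1: at line 5 remove [jjd] add [tovus] -> 7 lines: cyhbm fayn rkwcp tmd yjyq tovus tin
Hunk 2: at line 2 remove [tmd,yjyq] add [kdk] -> 6 lines: cyhbm fayn rkwcp kdk tovus tin
Hunk 3: at line 1 remove [rkwcp,kdk] add [gocx,tpcjx] -> 6 lines: cyhbm fayn gocx tpcjx tovus tin
Hunk 4: at line 1 remove [gocx,tpcjx] add [pmla] -> 5 lines: cyhbm fayn pmla tovus tin
Final line count: 5

Answer: 5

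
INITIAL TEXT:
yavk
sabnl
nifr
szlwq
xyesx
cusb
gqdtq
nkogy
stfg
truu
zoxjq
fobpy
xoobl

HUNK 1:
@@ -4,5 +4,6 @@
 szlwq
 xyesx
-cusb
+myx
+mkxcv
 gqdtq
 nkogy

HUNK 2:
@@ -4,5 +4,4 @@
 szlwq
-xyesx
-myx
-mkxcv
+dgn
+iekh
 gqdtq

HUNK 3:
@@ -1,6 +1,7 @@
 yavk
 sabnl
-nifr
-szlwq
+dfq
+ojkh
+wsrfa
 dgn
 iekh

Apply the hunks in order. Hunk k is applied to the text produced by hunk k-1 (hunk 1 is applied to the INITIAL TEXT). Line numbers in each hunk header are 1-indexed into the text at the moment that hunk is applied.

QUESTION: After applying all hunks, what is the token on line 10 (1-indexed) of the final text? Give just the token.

Hunk 1: at line 4 remove [cusb] add [myx,mkxcv] -> 14 lines: yavk sabnl nifr szlwq xyesx myx mkxcv gqdtq nkogy stfg truu zoxjq fobpy xoobl
Hunk 2: at line 4 remove [xyesx,myx,mkxcv] add [dgn,iekh] -> 13 lines: yavk sabnl nifr szlwq dgn iekh gqdtq nkogy stfg truu zoxjq fobpy xoobl
Hunk 3: at line 1 remove [nifr,szlwq] add [dfq,ojkh,wsrfa] -> 14 lines: yavk sabnl dfq ojkh wsrfa dgn iekh gqdtq nkogy stfg truu zoxjq fobpy xoobl
Final line 10: stfg

Answer: stfg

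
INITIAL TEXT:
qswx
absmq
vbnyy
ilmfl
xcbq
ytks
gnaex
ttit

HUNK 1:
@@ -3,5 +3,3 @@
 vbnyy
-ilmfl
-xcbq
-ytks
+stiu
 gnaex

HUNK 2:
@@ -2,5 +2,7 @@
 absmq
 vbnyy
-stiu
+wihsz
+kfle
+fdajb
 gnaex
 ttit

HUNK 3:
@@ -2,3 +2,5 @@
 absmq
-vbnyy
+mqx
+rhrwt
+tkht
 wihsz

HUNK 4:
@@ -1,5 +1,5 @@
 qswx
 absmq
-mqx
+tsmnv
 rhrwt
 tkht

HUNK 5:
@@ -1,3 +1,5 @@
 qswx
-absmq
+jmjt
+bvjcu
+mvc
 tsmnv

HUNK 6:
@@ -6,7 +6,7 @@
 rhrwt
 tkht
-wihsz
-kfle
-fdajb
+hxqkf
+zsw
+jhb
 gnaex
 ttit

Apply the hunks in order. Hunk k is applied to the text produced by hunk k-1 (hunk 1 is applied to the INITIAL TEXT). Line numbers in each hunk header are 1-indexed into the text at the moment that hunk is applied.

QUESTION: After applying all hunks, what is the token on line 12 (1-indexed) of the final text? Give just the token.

Hunk 1: at line 3 remove [ilmfl,xcbq,ytks] add [stiu] -> 6 lines: qswx absmq vbnyy stiu gnaex ttit
Hunk 2: at line 2 remove [stiu] add [wihsz,kfle,fdajb] -> 8 lines: qswx absmq vbnyy wihsz kfle fdajb gnaex ttit
Hunk 3: at line 2 remove [vbnyy] add [mqx,rhrwt,tkht] -> 10 lines: qswx absmq mqx rhrwt tkht wihsz kfle fdajb gnaex ttit
Hunk 4: at line 1 remove [mqx] add [tsmnv] -> 10 lines: qswx absmq tsmnv rhrwt tkht wihsz kfle fdajb gnaex ttit
Hunk 5: at line 1 remove [absmq] add [jmjt,bvjcu,mvc] -> 12 lines: qswx jmjt bvjcu mvc tsmnv rhrwt tkht wihsz kfle fdajb gnaex ttit
Hunk 6: at line 6 remove [wihsz,kfle,fdajb] add [hxqkf,zsw,jhb] -> 12 lines: qswx jmjt bvjcu mvc tsmnv rhrwt tkht hxqkf zsw jhb gnaex ttit
Final line 12: ttit

Answer: ttit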